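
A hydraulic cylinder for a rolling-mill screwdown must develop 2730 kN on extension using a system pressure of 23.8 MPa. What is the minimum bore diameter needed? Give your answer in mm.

D ≈ 382 mm

Extension force acts on the full piston face: F = P × (π/4)D².
D = √(4F / (πP)) = √(4 × 2730 kN / (π × 23.8 MPa))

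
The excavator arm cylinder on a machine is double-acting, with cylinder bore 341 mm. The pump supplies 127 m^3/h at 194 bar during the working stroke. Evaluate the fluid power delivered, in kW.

W ≈ 684 kW

Hydraulic power = P × Q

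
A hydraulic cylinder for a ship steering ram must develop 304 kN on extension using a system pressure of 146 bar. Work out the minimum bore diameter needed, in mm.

Extension force acts on the full piston face: F = P × (π/4)D².
D = √(4F / (πP)) = √(4 × 304 kN / (π × 146 bar))

D ≈ 163 mm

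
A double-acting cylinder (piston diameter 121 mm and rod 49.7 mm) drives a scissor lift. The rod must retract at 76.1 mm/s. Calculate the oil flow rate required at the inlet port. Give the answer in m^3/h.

Rod-side annular area A_ann = π/4 × (121² − 49.7²) = 9559 mm^2
Q = A × v

Q ≈ 2.62 m^3/h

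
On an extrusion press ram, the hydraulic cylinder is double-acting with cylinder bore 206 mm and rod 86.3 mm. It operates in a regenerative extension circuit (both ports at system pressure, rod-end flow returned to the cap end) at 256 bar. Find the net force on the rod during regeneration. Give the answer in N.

With equal pressure on both faces, forces on the annular region cancel; the net push is pressure × rod cross-section.
Rod cross-section A_rod = π/4 × (86.3 mm)² = 5849 mm^2
F = P × A_rod

F ≈ 1.50e5 N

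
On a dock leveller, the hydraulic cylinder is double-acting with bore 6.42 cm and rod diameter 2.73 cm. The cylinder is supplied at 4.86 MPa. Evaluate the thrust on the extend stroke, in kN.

Cap-side area A_cap = π/4 × (6.42 cm)² = 32.37 cm^2
F = P × A_cap = 4.86 MPa × A_cap

F ≈ 15.7 kN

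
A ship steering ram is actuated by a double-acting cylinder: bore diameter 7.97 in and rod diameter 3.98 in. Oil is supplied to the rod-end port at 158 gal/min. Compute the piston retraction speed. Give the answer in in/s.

Rod-side annular area A_ann = π/4 × (7.97² − 3.98²) = 37.45 in^2
Flow into the rod-end port fills the annular volume.
v = Q / A

v ≈ 16.2 in/s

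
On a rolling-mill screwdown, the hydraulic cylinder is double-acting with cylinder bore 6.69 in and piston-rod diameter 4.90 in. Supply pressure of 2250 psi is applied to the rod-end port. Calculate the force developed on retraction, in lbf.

F ≈ 36700 lbf

Rod-side annular area A_ann = π/4 × (6.69² − 4.90²) = 16.29 in^2
On retraction the pressure acts on the annular area (bore minus rod).
F = P × A_ann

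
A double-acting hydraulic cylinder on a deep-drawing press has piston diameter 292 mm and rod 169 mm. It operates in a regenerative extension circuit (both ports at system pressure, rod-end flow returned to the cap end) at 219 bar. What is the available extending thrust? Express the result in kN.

F ≈ 491 kN

With equal pressure on both faces, forces on the annular region cancel; the net push is pressure × rod cross-section.
Rod cross-section A_rod = π/4 × (169 mm)² = 22430 mm^2
F = P × A_rod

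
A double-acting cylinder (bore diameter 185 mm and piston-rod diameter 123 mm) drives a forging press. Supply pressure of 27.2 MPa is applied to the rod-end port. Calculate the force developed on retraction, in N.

F ≈ 4.08e5 N

Rod-side annular area A_ann = π/4 × (185² − 123²) = 15000 mm^2
On retraction the pressure acts on the annular area (bore minus rod).
F = P × A_ann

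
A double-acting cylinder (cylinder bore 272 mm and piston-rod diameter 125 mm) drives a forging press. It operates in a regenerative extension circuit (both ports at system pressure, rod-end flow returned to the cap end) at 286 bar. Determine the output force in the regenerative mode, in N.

With equal pressure on both faces, forces on the annular region cancel; the net push is pressure × rod cross-section.
Rod cross-section A_rod = π/4 × (125 mm)² = 12270 mm^2
F = P × A_rod

F ≈ 3.51e5 N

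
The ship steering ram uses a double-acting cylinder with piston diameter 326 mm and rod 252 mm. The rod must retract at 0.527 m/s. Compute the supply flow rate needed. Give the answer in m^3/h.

Rod-side annular area A_ann = π/4 × (326² − 252²) = 33590 mm^2
Q = A × v

Q ≈ 63.7 m^3/h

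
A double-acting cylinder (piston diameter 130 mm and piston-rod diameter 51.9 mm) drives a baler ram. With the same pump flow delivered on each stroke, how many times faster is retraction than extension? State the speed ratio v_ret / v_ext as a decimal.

v_ret/v_ext ≈ 1.19

Cap-side area A_cap = π/4 × (130 mm)² = 13270 mm^2
Rod-side annular area A_ann = π/4 × (130² − 51.9²) = 11160 mm^2
For equal Q, v ∝ 1/A, so v_ret/v_ext = A_cap/A_ann.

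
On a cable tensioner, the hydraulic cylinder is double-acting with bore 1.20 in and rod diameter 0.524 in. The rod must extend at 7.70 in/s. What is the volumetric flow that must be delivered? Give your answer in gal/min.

Q ≈ 2.26 gal/min

Cap-side area A_cap = π/4 × (1.20 in)² = 1.131 in^2
Q = A × v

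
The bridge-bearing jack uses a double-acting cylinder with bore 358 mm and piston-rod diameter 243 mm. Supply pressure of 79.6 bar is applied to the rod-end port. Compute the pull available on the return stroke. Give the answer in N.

Rod-side annular area A_ann = π/4 × (358² − 243²) = 54280 mm^2
On retraction the pressure acts on the annular area (bore minus rod).
F = P × A_ann

F ≈ 4.32e5 N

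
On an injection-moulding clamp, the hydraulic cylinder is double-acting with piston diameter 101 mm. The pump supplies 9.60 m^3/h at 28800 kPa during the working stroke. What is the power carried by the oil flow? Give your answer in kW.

W ≈ 76.8 kW

Hydraulic power = P × Q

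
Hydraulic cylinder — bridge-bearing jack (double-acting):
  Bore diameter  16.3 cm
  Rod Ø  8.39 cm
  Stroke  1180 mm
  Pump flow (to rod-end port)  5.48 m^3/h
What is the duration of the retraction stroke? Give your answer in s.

Rod-side annular area A_ann = π/4 × (16.3² − 8.39²) = 153.4 cm^2
Swept volume V = A × L; t = V / Q = A·L / Q

t ≈ 11.9 s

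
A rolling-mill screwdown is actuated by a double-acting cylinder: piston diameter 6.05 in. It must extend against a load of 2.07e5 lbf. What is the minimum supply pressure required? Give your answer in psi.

Cap-side area A_cap = π/4 × (6.05 in)² = 28.75 in^2
P = F / A = 2.07e5 lbf / A

P ≈ 7200 psi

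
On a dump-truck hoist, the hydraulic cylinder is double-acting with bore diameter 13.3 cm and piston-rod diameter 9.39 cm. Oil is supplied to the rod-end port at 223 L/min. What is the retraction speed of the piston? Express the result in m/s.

v ≈ 0.533 m/s

Rod-side annular area A_ann = π/4 × (13.3² − 9.39²) = 69.68 cm^2
Flow into the rod-end port fills the annular volume.
v = Q / A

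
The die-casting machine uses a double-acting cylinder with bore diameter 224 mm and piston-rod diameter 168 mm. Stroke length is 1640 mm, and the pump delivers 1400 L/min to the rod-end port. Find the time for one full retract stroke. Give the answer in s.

t ≈ 1.21 s

Rod-side annular area A_ann = π/4 × (224² − 168²) = 17240 mm^2
Swept volume V = A × L; t = V / Q = A·L / Q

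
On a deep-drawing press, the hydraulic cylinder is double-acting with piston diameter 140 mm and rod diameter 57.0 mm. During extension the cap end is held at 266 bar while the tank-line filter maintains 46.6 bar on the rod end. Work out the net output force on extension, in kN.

Cap-side area A_cap = π/4 × (140 mm)² = 15390 mm^2
Rod-side annular area A_ann = π/4 × (140² − 57.0²) = 12840 mm^2
Net thrust = P_cap·A_cap − P_rod·A_ann = 409.5 kN − 59.84 kN

F ≈ 350 kN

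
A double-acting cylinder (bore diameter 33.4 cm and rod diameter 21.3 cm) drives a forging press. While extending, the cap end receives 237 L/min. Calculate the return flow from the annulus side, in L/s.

Q_out ≈ 2.34 L/s

Cap-side area A_cap = π/4 × (33.4 cm)² = 876.2 cm^2
Rod-side annular area A_ann = π/4 × (33.4² − 21.3²) = 519.8 cm^2
Piston speed v = Q_in/A_cap; rod-end outflow Q_out = v × A_ann = Q_in × A_ann/A_cap.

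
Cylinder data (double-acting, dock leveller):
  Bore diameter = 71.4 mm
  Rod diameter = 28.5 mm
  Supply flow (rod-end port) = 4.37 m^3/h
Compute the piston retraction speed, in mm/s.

Rod-side annular area A_ann = π/4 × (71.4² − 28.5²) = 3366 mm^2
Flow into the rod-end port fills the annular volume.
v = Q / A

v ≈ 361 mm/s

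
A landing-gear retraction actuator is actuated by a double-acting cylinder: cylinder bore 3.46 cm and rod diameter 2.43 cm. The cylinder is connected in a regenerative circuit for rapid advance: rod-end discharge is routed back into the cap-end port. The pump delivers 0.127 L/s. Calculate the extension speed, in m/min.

In regeneration the rod-end outflow joins the pump flow into the cap end, so the net volume the pump must supply per unit advance equals the rod cross-section area.
Rod cross-section A_rod = π/4 × (2.43 cm)² = 4.638 cm^2
v = Q_pump / A_rod

v ≈ 16.4 m/min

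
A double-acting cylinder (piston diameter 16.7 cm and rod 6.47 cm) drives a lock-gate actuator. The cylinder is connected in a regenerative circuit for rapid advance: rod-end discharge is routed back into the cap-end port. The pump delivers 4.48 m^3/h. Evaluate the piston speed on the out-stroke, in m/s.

In regeneration the rod-end outflow joins the pump flow into the cap end, so the net volume the pump must supply per unit advance equals the rod cross-section area.
Rod cross-section A_rod = π/4 × (6.47 cm)² = 32.88 cm^2
v = Q_pump / A_rod

v ≈ 0.379 m/s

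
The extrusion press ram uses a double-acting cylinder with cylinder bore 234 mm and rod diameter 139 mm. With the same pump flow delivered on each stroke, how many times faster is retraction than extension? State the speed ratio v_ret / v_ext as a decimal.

Cap-side area A_cap = π/4 × (234 mm)² = 43010 mm^2
Rod-side annular area A_ann = π/4 × (234² − 139²) = 27830 mm^2
For equal Q, v ∝ 1/A, so v_ret/v_ext = A_cap/A_ann.

v_ret/v_ext ≈ 1.55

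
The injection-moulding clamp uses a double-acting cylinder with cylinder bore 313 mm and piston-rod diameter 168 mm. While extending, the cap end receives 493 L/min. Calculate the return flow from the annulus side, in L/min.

Q_out ≈ 351 L/min

Cap-side area A_cap = π/4 × (313 mm)² = 76940 mm^2
Rod-side annular area A_ann = π/4 × (313² − 168²) = 54780 mm^2
Piston speed v = Q_in/A_cap; rod-end outflow Q_out = v × A_ann = Q_in × A_ann/A_cap.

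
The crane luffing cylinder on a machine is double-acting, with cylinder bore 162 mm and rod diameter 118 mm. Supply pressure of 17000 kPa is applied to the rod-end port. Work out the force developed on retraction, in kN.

Rod-side annular area A_ann = π/4 × (162² − 118²) = 9676 mm^2
On retraction the pressure acts on the annular area (bore minus rod).
F = P × A_ann

F ≈ 164 kN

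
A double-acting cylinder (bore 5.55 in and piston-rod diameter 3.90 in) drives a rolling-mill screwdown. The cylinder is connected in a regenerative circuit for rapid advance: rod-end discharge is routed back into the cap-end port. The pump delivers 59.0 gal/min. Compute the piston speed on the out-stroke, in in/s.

In regeneration the rod-end outflow joins the pump flow into the cap end, so the net volume the pump must supply per unit advance equals the rod cross-section area.
Rod cross-section A_rod = π/4 × (3.90 in)² = 11.95 in^2
v = Q_pump / A_rod

v ≈ 19.0 in/s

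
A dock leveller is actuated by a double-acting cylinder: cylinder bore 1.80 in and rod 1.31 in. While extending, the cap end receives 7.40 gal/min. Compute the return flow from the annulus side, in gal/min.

Cap-side area A_cap = π/4 × (1.80 in)² = 2.545 in^2
Rod-side annular area A_ann = π/4 × (1.80² − 1.31²) = 1.197 in^2
Piston speed v = Q_in/A_cap; rod-end outflow Q_out = v × A_ann = Q_in × A_ann/A_cap.

Q_out ≈ 3.48 gal/min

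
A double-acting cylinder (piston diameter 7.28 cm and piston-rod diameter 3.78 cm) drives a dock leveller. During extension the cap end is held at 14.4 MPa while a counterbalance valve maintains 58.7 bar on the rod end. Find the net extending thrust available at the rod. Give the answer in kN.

F ≈ 42.1 kN

Cap-side area A_cap = π/4 × (7.28 cm)² = 41.62 cm^2
Rod-side annular area A_ann = π/4 × (7.28² − 3.78²) = 30.40 cm^2
Net thrust = P_cap·A_cap − P_rod·A_ann = 59.94 kN − 17.85 kN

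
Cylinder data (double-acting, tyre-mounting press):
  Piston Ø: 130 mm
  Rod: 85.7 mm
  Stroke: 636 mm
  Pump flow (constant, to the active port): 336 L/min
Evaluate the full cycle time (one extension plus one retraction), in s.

Cap-side area A_cap = π/4 × (130 mm)² = 13270 mm^2
Rod-side annular area A_ann = π/4 × (130² − 85.7²) = 7505 mm^2
t_ext = A_cap·L/Q = 1.507 s
t_ret = A_ann·L/Q = 0.8523 s
t_cycle = t_ext + t_ret

t ≈ 2.36 s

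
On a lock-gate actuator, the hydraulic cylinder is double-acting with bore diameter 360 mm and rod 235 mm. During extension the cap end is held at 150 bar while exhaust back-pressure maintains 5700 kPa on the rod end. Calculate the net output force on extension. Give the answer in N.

F ≈ 1.19e6 N

Cap-side area A_cap = π/4 × (360 mm)² = 1.018e5 mm^2
Rod-side annular area A_ann = π/4 × (360² − 235²) = 58410 mm^2
Net thrust = P_cap·A_cap − P_rod·A_ann = 1.527e6 N − 3.330e5 N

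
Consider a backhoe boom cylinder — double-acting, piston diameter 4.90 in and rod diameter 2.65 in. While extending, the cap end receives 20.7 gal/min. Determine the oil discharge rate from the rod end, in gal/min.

Q_out ≈ 14.6 gal/min

Cap-side area A_cap = π/4 × (4.90 in)² = 18.86 in^2
Rod-side annular area A_ann = π/4 × (4.90² − 2.65²) = 13.34 in^2
Piston speed v = Q_in/A_cap; rod-end outflow Q_out = v × A_ann = Q_in × A_ann/A_cap.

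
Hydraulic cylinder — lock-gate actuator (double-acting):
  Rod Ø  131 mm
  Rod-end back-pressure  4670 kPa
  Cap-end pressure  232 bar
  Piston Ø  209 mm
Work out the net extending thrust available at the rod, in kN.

Cap-side area A_cap = π/4 × (209 mm)² = 34310 mm^2
Rod-side annular area A_ann = π/4 × (209² − 131²) = 20830 mm^2
Net thrust = P_cap·A_cap − P_rod·A_ann = 795.9 kN − 97.27 kN

F ≈ 699 kN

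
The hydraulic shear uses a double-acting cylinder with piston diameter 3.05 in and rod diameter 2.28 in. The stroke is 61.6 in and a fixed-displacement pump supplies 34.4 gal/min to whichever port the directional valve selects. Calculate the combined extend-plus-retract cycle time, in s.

t ≈ 4.90 s

Cap-side area A_cap = π/4 × (3.05 in)² = 7.306 in^2
Rod-side annular area A_ann = π/4 × (3.05² − 2.28²) = 3.223 in^2
t_ext = A_cap·L/Q = 3.398 s
t_ret = A_ann·L/Q = 1.499 s
t_cycle = t_ext + t_ret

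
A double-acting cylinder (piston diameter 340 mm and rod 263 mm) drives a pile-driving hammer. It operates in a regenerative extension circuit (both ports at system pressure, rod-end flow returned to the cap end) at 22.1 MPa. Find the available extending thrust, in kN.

F ≈ 1200 kN

With equal pressure on both faces, forces on the annular region cancel; the net push is pressure × rod cross-section.
Rod cross-section A_rod = π/4 × (263 mm)² = 54330 mm^2
F = P × A_rod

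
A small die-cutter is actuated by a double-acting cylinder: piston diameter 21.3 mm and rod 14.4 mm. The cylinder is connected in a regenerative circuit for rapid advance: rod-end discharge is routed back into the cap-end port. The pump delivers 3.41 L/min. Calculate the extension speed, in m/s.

In regeneration the rod-end outflow joins the pump flow into the cap end, so the net volume the pump must supply per unit advance equals the rod cross-section area.
Rod cross-section A_rod = π/4 × (14.4 mm)² = 162.9 mm^2
v = Q_pump / A_rod

v ≈ 0.349 m/s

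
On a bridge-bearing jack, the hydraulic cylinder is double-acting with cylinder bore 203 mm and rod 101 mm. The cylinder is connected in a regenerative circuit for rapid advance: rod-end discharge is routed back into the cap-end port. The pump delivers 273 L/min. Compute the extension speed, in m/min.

v ≈ 34.1 m/min

In regeneration the rod-end outflow joins the pump flow into the cap end, so the net volume the pump must supply per unit advance equals the rod cross-section area.
Rod cross-section A_rod = π/4 × (101 mm)² = 8012 mm^2
v = Q_pump / A_rod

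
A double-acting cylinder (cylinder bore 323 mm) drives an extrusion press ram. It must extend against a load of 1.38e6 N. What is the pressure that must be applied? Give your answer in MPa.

P ≈ 16.8 MPa

Cap-side area A_cap = π/4 × (323 mm)² = 81940 mm^2
P = F / A = 1.38e6 N / A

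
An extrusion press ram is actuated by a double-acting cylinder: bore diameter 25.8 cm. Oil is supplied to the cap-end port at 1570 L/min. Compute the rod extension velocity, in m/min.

Cap-side area A_cap = π/4 × (25.8 cm)² = 522.8 cm^2
v = Q / A

v ≈ 30.0 m/min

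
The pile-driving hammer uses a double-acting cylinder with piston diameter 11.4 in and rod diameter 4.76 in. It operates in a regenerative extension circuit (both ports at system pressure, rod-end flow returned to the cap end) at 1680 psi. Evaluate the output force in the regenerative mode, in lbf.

F ≈ 29900 lbf

With equal pressure on both faces, forces on the annular region cancel; the net push is pressure × rod cross-section.
Rod cross-section A_rod = π/4 × (4.76 in)² = 17.80 in^2
F = P × A_rod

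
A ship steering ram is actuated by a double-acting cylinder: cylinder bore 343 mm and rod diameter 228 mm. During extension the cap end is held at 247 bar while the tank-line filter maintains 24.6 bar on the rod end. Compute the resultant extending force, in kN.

F ≈ 2160 kN

Cap-side area A_cap = π/4 × (343 mm)² = 92400 mm^2
Rod-side annular area A_ann = π/4 × (343² − 228²) = 51570 mm^2
Net thrust = P_cap·A_cap − P_rod·A_ann = 2282 kN − 126.9 kN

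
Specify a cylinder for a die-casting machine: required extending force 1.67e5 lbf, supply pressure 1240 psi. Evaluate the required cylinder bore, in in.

D ≈ 13.1 in

Extension force acts on the full piston face: F = P × (π/4)D².
D = √(4F / (πP)) = √(4 × 1.67e5 lbf / (π × 1240 psi))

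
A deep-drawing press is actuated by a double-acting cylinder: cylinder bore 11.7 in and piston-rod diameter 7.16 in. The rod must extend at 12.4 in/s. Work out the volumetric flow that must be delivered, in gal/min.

Cap-side area A_cap = π/4 × (11.7 in)² = 107.5 in^2
Q = A × v

Q ≈ 346 gal/min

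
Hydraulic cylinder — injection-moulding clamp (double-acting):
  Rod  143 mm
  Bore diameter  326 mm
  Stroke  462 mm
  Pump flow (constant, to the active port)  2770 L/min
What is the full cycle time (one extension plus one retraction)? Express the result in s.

t ≈ 1.51 s

Cap-side area A_cap = π/4 × (326 mm)² = 83470 mm^2
Rod-side annular area A_ann = π/4 × (326² − 143²) = 67410 mm^2
t_ext = A_cap·L/Q = 0.8353 s
t_ret = A_ann·L/Q = 0.6746 s
t_cycle = t_ext + t_ret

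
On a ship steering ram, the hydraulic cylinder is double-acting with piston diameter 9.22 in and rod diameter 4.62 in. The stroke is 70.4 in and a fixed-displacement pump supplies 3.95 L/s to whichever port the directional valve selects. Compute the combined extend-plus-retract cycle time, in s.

Cap-side area A_cap = π/4 × (9.22 in)² = 66.77 in^2
Rod-side annular area A_ann = π/4 × (9.22² − 4.62²) = 50.00 in^2
t_ext = A_cap·L/Q = 19.50 s
t_ret = A_ann·L/Q = 14.60 s
t_cycle = t_ext + t_ret

t ≈ 34.1 s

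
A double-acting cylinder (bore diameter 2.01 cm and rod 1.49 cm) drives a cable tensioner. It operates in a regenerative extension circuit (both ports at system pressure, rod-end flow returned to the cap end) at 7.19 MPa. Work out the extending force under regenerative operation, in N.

F ≈ 1250 N

With equal pressure on both faces, forces on the annular region cancel; the net push is pressure × rod cross-section.
Rod cross-section A_rod = π/4 × (1.49 cm)² = 1.744 cm^2
F = P × A_rod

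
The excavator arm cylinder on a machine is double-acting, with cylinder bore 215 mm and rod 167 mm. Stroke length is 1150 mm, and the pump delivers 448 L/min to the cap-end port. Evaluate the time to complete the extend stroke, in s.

Cap-side area A_cap = π/4 × (215 mm)² = 36310 mm^2
Swept volume V = A × L; t = V / Q = A·L / Q

t ≈ 5.59 s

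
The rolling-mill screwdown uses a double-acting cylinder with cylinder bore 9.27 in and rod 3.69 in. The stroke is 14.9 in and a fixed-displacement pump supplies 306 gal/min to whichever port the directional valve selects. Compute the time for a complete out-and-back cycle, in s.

Cap-side area A_cap = π/4 × (9.27 in)² = 67.49 in^2
Rod-side annular area A_ann = π/4 × (9.27² − 3.69²) = 56.80 in^2
t_ext = A_cap·L/Q = 0.8536 s
t_ret = A_ann·L/Q = 0.7183 s
t_cycle = t_ext + t_ret

t ≈ 1.57 s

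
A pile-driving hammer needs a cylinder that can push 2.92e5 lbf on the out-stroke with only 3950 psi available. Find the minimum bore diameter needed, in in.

Extension force acts on the full piston face: F = P × (π/4)D².
D = √(4F / (πP)) = √(4 × 2.92e5 lbf / (π × 3950 psi))

D ≈ 9.70 in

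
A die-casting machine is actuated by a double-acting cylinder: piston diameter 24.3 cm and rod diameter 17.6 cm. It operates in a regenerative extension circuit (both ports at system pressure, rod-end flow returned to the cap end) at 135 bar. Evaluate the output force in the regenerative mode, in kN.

F ≈ 328 kN

With equal pressure on both faces, forces on the annular region cancel; the net push is pressure × rod cross-section.
Rod cross-section A_rod = π/4 × (17.6 cm)² = 243.3 cm^2
F = P × A_rod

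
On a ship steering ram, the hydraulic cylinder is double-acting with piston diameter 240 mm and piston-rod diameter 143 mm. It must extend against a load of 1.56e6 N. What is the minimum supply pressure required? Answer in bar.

P ≈ 345 bar

Cap-side area A_cap = π/4 × (240 mm)² = 45240 mm^2
P = F / A = 1.56e6 N / A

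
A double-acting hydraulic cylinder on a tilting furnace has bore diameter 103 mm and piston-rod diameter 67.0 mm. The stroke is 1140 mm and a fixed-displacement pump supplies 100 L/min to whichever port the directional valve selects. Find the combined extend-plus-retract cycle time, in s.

t ≈ 8.99 s

Cap-side area A_cap = π/4 × (103 mm)² = 8332 mm^2
Rod-side annular area A_ann = π/4 × (103² − 67.0²) = 4807 mm^2
t_ext = A_cap·L/Q = 5.699 s
t_ret = A_ann·L/Q = 3.288 s
t_cycle = t_ext + t_ret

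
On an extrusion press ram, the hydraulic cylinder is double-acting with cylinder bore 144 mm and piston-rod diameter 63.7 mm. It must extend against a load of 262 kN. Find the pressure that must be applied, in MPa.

Cap-side area A_cap = π/4 × (144 mm)² = 16290 mm^2
P = F / A = 262 kN / A

P ≈ 16.1 MPa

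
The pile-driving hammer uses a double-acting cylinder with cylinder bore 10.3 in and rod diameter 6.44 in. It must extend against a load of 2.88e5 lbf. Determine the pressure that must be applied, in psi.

P ≈ 3460 psi

Cap-side area A_cap = π/4 × (10.3 in)² = 83.32 in^2
P = F / A = 2.88e5 lbf / A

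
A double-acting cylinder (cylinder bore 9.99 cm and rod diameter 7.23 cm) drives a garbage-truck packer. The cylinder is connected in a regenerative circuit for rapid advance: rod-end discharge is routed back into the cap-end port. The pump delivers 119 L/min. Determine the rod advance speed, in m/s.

v ≈ 0.483 m/s

In regeneration the rod-end outflow joins the pump flow into the cap end, so the net volume the pump must supply per unit advance equals the rod cross-section area.
Rod cross-section A_rod = π/4 × (7.23 cm)² = 41.06 cm^2
v = Q_pump / A_rod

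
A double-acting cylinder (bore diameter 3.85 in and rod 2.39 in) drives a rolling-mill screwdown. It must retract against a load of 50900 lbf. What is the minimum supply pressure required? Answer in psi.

P ≈ 7110 psi

Rod-side annular area A_ann = π/4 × (3.85² − 2.39²) = 7.155 in^2
Retraction: pressure acts on the annular area.
P = F / A = 50900 lbf / A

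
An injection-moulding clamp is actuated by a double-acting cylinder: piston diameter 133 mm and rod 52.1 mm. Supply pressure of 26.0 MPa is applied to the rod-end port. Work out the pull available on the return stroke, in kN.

F ≈ 306 kN

Rod-side annular area A_ann = π/4 × (133² − 52.1²) = 11760 mm^2
On retraction the pressure acts on the annular area (bore minus rod).
F = P × A_ann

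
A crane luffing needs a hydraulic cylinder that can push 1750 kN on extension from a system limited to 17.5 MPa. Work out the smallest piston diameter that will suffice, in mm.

Extension force acts on the full piston face: F = P × (π/4)D².
D = √(4F / (πP)) = √(4 × 1750 kN / (π × 17.5 MPa))

D ≈ 357 mm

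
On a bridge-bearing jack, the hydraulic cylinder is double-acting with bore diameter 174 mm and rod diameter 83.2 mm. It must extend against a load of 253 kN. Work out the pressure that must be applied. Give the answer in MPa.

P ≈ 10.6 MPa

Cap-side area A_cap = π/4 × (174 mm)² = 23780 mm^2
P = F / A = 253 kN / A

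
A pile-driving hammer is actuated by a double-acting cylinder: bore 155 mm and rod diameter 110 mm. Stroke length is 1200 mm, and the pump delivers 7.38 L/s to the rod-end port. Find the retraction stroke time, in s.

t ≈ 1.52 s

Rod-side annular area A_ann = π/4 × (155² − 110²) = 9366 mm^2
Swept volume V = A × L; t = V / Q = A·L / Q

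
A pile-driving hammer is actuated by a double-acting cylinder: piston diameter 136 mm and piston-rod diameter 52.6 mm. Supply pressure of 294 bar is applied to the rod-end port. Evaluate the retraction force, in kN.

F ≈ 363 kN

Rod-side annular area A_ann = π/4 × (136² − 52.6²) = 12350 mm^2
On retraction the pressure acts on the annular area (bore minus rod).
F = P × A_ann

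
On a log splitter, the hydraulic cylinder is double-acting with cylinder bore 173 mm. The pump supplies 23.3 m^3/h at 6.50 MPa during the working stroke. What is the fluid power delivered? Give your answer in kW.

Hydraulic power = P × Q

W ≈ 42.1 kW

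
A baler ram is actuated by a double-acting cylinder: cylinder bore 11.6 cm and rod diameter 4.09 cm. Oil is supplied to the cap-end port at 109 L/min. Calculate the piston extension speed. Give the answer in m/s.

Cap-side area A_cap = π/4 × (11.6 cm)² = 105.7 cm^2
v = Q / A

v ≈ 0.172 m/s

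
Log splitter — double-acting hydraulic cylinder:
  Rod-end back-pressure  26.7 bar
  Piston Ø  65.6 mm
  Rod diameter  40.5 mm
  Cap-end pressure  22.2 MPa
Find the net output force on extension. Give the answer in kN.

F ≈ 69.4 kN

Cap-side area A_cap = π/4 × (65.6 mm)² = 3380 mm^2
Rod-side annular area A_ann = π/4 × (65.6² − 40.5²) = 2092 mm^2
Net thrust = P_cap·A_cap − P_rod·A_ann = 75.03 kN − 5.585 kN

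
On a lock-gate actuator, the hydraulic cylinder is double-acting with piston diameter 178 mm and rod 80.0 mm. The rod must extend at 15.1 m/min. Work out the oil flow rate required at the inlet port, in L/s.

Cap-side area A_cap = π/4 × (178 mm)² = 24880 mm^2
Q = A × v

Q ≈ 6.26 L/s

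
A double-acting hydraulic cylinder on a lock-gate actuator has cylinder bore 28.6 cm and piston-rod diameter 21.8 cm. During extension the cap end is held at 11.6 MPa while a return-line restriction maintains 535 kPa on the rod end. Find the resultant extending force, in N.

F ≈ 7.31e5 N

Cap-side area A_cap = π/4 × (28.6 cm)² = 642.4 cm^2
Rod-side annular area A_ann = π/4 × (28.6² − 21.8²) = 269.2 cm^2
Net thrust = P_cap·A_cap − P_rod·A_ann = 7.452e5 N − 14400 N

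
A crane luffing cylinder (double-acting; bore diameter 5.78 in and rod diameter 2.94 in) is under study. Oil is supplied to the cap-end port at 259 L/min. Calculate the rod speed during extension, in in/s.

v ≈ 10.0 in/s

Cap-side area A_cap = π/4 × (5.78 in)² = 26.24 in^2
v = Q / A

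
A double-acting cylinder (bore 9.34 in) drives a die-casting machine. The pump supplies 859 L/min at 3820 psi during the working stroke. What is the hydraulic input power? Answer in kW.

W ≈ 377 kW

Hydraulic power = P × Q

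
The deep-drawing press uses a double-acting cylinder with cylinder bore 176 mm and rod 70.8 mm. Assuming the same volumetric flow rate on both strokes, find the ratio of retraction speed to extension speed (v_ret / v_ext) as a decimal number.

Cap-side area A_cap = π/4 × (176 mm)² = 24330 mm^2
Rod-side annular area A_ann = π/4 × (176² − 70.8²) = 20390 mm^2
For equal Q, v ∝ 1/A, so v_ret/v_ext = A_cap/A_ann.

v_ret/v_ext ≈ 1.19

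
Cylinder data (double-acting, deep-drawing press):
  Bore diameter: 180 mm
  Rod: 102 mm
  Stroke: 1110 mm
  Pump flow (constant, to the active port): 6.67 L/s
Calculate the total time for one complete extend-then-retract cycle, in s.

Cap-side area A_cap = π/4 × (180 mm)² = 25450 mm^2
Rod-side annular area A_ann = π/4 × (180² − 102²) = 17280 mm^2
t_ext = A_cap·L/Q = 4.235 s
t_ret = A_ann·L/Q = 2.875 s
t_cycle = t_ext + t_ret

t ≈ 7.11 s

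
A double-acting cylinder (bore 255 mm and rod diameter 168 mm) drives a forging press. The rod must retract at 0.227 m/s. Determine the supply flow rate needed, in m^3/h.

Q ≈ 23.6 m^3/h

Rod-side annular area A_ann = π/4 × (255² − 168²) = 28900 mm^2
Q = A × v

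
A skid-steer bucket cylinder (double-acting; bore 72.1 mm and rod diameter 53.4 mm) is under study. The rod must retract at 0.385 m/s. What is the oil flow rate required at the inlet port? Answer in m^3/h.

Q ≈ 2.55 m^3/h

Rod-side annular area A_ann = π/4 × (72.1² − 53.4²) = 1843 mm^2
Q = A × v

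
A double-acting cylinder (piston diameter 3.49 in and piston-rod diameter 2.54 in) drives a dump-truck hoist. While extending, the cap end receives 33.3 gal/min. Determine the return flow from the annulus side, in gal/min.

Q_out ≈ 15.7 gal/min

Cap-side area A_cap = π/4 × (3.49 in)² = 9.566 in^2
Rod-side annular area A_ann = π/4 × (3.49² − 2.54²) = 4.499 in^2
Piston speed v = Q_in/A_cap; rod-end outflow Q_out = v × A_ann = Q_in × A_ann/A_cap.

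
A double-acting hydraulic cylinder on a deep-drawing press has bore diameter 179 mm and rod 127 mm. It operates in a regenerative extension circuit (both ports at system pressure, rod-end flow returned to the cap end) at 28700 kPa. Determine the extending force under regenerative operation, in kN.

F ≈ 364 kN

With equal pressure on both faces, forces on the annular region cancel; the net push is pressure × rod cross-section.
Rod cross-section A_rod = π/4 × (127 mm)² = 12670 mm^2
F = P × A_rod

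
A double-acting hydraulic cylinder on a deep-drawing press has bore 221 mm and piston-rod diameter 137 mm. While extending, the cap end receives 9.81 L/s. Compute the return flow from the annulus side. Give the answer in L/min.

Cap-side area A_cap = π/4 × (221 mm)² = 38360 mm^2
Rod-side annular area A_ann = π/4 × (221² − 137²) = 23620 mm^2
Piston speed v = Q_in/A_cap; rod-end outflow Q_out = v × A_ann = Q_in × A_ann/A_cap.

Q_out ≈ 362 L/min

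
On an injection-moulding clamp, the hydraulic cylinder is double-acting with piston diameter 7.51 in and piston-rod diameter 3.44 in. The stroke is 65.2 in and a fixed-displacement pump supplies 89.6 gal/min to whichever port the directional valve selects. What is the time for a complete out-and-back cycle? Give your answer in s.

Cap-side area A_cap = π/4 × (7.51 in)² = 44.30 in^2
Rod-side annular area A_ann = π/4 × (7.51² − 3.44²) = 35.00 in^2
t_ext = A_cap·L/Q = 8.372 s
t_ret = A_ann·L/Q = 6.616 s
t_cycle = t_ext + t_ret

t ≈ 15.0 s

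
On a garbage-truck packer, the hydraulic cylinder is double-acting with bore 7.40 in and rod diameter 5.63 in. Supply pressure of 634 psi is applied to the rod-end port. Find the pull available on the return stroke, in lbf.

Rod-side annular area A_ann = π/4 × (7.40² − 5.63²) = 18.11 in^2
On retraction the pressure acts on the annular area (bore minus rod).
F = P × A_ann

F ≈ 11500 lbf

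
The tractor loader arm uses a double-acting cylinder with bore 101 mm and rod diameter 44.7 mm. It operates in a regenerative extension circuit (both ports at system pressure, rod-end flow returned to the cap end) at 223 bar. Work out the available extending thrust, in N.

With equal pressure on both faces, forces on the annular region cancel; the net push is pressure × rod cross-section.
Rod cross-section A_rod = π/4 × (44.7 mm)² = 1569 mm^2
F = P × A_rod

F ≈ 35000 N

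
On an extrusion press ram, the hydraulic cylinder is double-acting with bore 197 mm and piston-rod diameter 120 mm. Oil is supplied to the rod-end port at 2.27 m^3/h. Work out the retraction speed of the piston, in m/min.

v ≈ 1.97 m/min

Rod-side annular area A_ann = π/4 × (197² − 120²) = 19170 mm^2
Flow into the rod-end port fills the annular volume.
v = Q / A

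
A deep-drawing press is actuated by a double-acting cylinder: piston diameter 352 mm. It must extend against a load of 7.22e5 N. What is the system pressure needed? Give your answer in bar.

P ≈ 74.2 bar

Cap-side area A_cap = π/4 × (352 mm)² = 97310 mm^2
P = F / A = 7.22e5 N / A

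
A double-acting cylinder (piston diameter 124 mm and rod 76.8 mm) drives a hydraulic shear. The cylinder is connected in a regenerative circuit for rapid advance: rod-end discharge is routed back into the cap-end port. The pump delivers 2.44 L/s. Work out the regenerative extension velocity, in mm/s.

In regeneration the rod-end outflow joins the pump flow into the cap end, so the net volume the pump must supply per unit advance equals the rod cross-section area.
Rod cross-section A_rod = π/4 × (76.8 mm)² = 4632 mm^2
v = Q_pump / A_rod

v ≈ 527 mm/s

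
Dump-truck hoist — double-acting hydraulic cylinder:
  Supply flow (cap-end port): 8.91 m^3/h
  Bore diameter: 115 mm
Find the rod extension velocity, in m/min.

v ≈ 14.3 m/min

Cap-side area A_cap = π/4 × (115 mm)² = 10390 mm^2
v = Q / A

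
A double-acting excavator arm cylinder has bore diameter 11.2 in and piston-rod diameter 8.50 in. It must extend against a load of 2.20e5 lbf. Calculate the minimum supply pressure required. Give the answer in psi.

Cap-side area A_cap = π/4 × (11.2 in)² = 98.52 in^2
P = F / A = 2.20e5 lbf / A

P ≈ 2230 psi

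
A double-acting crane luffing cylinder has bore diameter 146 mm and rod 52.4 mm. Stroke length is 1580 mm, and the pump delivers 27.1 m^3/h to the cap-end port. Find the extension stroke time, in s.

t ≈ 3.51 s

Cap-side area A_cap = π/4 × (146 mm)² = 16740 mm^2
Swept volume V = A × L; t = V / Q = A·L / Q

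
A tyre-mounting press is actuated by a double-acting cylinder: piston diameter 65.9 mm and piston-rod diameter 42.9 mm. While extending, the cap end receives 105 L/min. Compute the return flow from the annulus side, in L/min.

Cap-side area A_cap = π/4 × (65.9 mm)² = 3411 mm^2
Rod-side annular area A_ann = π/4 × (65.9² − 42.9²) = 1965 mm^2
Piston speed v = Q_in/A_cap; rod-end outflow Q_out = v × A_ann = Q_in × A_ann/A_cap.

Q_out ≈ 60.5 L/min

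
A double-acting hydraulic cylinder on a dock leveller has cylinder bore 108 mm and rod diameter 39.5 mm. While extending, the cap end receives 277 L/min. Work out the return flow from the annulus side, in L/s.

Cap-side area A_cap = π/4 × (108 mm)² = 9161 mm^2
Rod-side annular area A_ann = π/4 × (108² − 39.5²) = 7935 mm^2
Piston speed v = Q_in/A_cap; rod-end outflow Q_out = v × A_ann = Q_in × A_ann/A_cap.

Q_out ≈ 4.00 L/s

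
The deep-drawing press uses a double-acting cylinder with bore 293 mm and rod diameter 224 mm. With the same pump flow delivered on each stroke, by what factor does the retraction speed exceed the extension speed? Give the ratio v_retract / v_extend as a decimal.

Cap-side area A_cap = π/4 × (293 mm)² = 67430 mm^2
Rod-side annular area A_ann = π/4 × (293² − 224²) = 28020 mm^2
For equal Q, v ∝ 1/A, so v_ret/v_ext = A_cap/A_ann.

v_ret/v_ext ≈ 2.41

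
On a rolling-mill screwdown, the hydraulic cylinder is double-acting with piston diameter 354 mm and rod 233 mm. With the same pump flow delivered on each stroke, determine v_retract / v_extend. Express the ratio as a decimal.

Cap-side area A_cap = π/4 × (354 mm)² = 98420 mm^2
Rod-side annular area A_ann = π/4 × (354² − 233²) = 55780 mm^2
For equal Q, v ∝ 1/A, so v_ret/v_ext = A_cap/A_ann.

v_ret/v_ext ≈ 1.76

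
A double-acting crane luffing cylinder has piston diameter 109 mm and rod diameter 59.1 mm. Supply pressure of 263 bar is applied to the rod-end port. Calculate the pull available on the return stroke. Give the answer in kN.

F ≈ 173 kN

Rod-side annular area A_ann = π/4 × (109² − 59.1²) = 6588 mm^2
On retraction the pressure acts on the annular area (bore minus rod).
F = P × A_ann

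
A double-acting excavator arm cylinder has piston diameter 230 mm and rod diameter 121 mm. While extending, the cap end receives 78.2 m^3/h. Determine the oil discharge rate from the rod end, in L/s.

Cap-side area A_cap = π/4 × (230 mm)² = 41550 mm^2
Rod-side annular area A_ann = π/4 × (230² − 121²) = 30050 mm^2
Piston speed v = Q_in/A_cap; rod-end outflow Q_out = v × A_ann = Q_in × A_ann/A_cap.

Q_out ≈ 15.7 L/s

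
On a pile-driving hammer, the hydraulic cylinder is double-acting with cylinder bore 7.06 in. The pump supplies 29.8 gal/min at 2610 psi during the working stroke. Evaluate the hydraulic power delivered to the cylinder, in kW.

Hydraulic power = P × Q

W ≈ 33.8 kW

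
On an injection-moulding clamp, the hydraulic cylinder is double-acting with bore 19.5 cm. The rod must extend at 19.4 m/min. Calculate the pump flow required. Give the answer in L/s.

Q ≈ 9.66 L/s

Cap-side area A_cap = π/4 × (19.5 cm)² = 298.6 cm^2
Q = A × v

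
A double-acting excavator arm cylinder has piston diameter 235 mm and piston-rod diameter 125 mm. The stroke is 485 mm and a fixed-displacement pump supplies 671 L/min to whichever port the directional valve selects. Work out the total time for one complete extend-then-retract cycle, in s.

t ≈ 3.23 s

Cap-side area A_cap = π/4 × (235 mm)² = 43370 mm^2
Rod-side annular area A_ann = π/4 × (235² − 125²) = 31100 mm^2
t_ext = A_cap·L/Q = 1.881 s
t_ret = A_ann·L/Q = 1.349 s
t_cycle = t_ext + t_ret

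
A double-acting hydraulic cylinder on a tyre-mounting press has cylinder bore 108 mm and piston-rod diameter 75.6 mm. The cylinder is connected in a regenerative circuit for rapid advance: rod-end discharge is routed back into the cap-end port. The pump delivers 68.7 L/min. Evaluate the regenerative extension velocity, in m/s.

v ≈ 0.255 m/s

In regeneration the rod-end outflow joins the pump flow into the cap end, so the net volume the pump must supply per unit advance equals the rod cross-section area.
Rod cross-section A_rod = π/4 × (75.6 mm)² = 4489 mm^2
v = Q_pump / A_rod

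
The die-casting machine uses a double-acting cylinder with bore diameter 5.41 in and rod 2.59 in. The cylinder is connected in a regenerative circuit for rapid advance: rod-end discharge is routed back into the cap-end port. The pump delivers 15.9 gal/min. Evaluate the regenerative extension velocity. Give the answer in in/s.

In regeneration the rod-end outflow joins the pump flow into the cap end, so the net volume the pump must supply per unit advance equals the rod cross-section area.
Rod cross-section A_rod = π/4 × (2.59 in)² = 5.269 in^2
v = Q_pump / A_rod

v ≈ 11.6 in/s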